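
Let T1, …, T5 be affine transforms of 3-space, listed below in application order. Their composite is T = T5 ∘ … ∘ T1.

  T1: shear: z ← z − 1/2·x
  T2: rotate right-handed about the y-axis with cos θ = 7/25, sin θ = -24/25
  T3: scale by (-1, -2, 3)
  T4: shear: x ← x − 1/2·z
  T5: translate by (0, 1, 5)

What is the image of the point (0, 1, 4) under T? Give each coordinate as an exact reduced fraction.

T1 shear: z ← z − 1/2·x: (0, 1, 4) → (0, 1, 4)
T2 rotate right-handed about the y-axis with cos θ = 7/25, sin θ = -24/25: (0, 1, 4) → (-96/25, 1, 28/25)
T3 scale by (-1, -2, 3): (-96/25, 1, 28/25) → (96/25, -2, 84/25)
T4 shear: x ← x − 1/2·z: (96/25, -2, 84/25) → (54/25, -2, 84/25)
T5 translate by (0, 1, 5): (54/25, -2, 84/25) → (54/25, -1, 209/25)

T(p) = (54/25, -1, 209/25)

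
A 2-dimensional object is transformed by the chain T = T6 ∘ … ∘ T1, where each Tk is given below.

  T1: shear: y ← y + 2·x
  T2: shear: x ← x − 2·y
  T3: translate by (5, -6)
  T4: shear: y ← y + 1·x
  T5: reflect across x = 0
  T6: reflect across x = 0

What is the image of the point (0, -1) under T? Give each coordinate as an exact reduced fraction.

T(p) = (7, 0)

T1 shear: y ← y + 2·x: (0, -1) → (0, -1)
T2 shear: x ← x − 2·y: (0, -1) → (2, -1)
T3 translate by (5, -6): (2, -1) → (7, -7)
T4 shear: y ← y + 1·x: (7, -7) → (7, 0)
T5 reflect across x = 0: (7, 0) → (-7, 0)
T6 reflect across x = 0: (-7, 0) → (7, 0)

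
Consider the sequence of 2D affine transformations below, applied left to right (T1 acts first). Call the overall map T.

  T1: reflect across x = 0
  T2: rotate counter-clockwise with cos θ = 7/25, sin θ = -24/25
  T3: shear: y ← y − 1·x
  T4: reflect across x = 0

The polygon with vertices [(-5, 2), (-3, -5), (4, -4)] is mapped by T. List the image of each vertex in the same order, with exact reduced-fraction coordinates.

T1 reflect across x = 0: (-5, 2) → (5, 2); (-3, -5) → (3, -5); (4, -4) → (-4, -4)
T2 rotate counter-clockwise with cos θ = 7/25, sin θ = -24/25: (5, 2) → (83/25, -106/25); (3, -5) → (-99/25, -107/25); (-4, -4) → (-124/25, 68/25)
T3 shear: y ← y − 1·x: (83/25, -106/25) → (83/25, -189/25); (-99/25, -107/25) → (-99/25, -8/25); (-124/25, 68/25) → (-124/25, 192/25)
T4 reflect across x = 0: (83/25, -189/25) → (-83/25, -189/25); (-99/25, -8/25) → (99/25, -8/25); (-124/25, 192/25) → (124/25, 192/25)

image vertices: (-83/25, -189/25), (99/25, -8/25), (124/25, 192/25)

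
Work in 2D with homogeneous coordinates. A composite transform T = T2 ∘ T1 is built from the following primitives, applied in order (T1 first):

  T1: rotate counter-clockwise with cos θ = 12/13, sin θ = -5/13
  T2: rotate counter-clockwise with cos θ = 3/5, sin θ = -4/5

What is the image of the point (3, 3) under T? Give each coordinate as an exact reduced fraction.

T(p) = (237/65, -141/65)

T1 rotate counter-clockwise with cos θ = 12/13, sin θ = -5/13: (3, 3) → (51/13, 21/13)
T2 rotate counter-clockwise with cos θ = 3/5, sin θ = -4/5: (51/13, 21/13) → (237/65, -141/65)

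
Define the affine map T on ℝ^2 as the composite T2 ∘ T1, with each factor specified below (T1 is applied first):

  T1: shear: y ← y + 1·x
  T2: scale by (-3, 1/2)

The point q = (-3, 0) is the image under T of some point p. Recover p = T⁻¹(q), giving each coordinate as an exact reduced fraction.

T1 = [1 0 0; 1 1 0; 0 0 1]
T2·T1 = [-3 0 0; 1/2 1/2 0; 0 0 1]
det M = -3/2; M⁻¹ = [-1/3 0 0; 1/3 2 0; 0 0 1]
M⁻¹ · (-3, 0)ᵀ = (1, -1)ᵀ

p = (1, -1)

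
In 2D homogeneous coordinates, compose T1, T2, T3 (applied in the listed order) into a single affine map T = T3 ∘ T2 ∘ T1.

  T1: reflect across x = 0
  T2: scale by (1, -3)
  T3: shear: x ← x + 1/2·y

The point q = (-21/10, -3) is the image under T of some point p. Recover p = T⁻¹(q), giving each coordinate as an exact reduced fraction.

p = (3/5, 1)

T1 = [-1 0 0; 0 1 0; 0 0 1]
T2·T1 = [-1 0 0; 0 -3 0; 0 0 1]
T3·…·T1 = [-1 -3/2 0; 0 -3 0; 0 0 1]
det M = 3; M⁻¹ = [-1 1/2 0; 0 -1/3 0; 0 0 1]
M⁻¹ · (-21/10, -3)ᵀ = (3/5, 1)ᵀ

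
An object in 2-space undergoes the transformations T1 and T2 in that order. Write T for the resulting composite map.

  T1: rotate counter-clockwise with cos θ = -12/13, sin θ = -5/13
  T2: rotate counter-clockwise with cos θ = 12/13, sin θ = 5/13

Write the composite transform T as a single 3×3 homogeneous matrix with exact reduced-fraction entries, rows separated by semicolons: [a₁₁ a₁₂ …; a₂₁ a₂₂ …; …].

T1 = [-12/13 5/13 0; -5/13 -12/13 0; 0 0 1]
T2·T1 = [-119/169 120/169 0; -120/169 -119/169 0; 0 0 1]

T = [-119/169 120/169 0; -120/169 -119/169 0; 0 0 1]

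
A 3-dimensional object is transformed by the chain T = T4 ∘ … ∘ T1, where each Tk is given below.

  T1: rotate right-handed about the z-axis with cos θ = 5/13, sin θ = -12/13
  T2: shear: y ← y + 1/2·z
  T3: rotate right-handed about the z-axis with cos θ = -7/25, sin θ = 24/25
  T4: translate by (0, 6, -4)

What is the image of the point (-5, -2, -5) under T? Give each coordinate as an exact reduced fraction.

T1 rotate right-handed about the z-axis with cos θ = 5/13, sin θ = -12/13: (-5, -2, -5) → (-49/13, 50/13, -5)
T2 shear: y ← y + 1/2·z: (-49/13, 50/13, -5) → (-49/13, 35/26, -5)
T3 rotate right-handed about the z-axis with cos θ = -7/25, sin θ = 24/25: (-49/13, 35/26, -5) → (-77/325, -2597/650, -5)
T4 translate by (0, 6, -4): (-77/325, -2597/650, -5) → (-77/325, 1303/650, -9)

T(p) = (-77/325, 1303/650, -9)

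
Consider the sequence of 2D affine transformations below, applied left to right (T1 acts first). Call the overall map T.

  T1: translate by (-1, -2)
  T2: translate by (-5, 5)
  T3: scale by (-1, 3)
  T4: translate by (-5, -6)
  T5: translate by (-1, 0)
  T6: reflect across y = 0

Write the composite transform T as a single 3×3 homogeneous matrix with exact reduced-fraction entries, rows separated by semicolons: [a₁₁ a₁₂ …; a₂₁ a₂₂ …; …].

T1 = [1 0 -1; 0 1 -2; 0 0 1]
T2·T1 = [1 0 -6; 0 1 3; 0 0 1]
T3·…·T1 = [-1 0 6; 0 3 9; 0 0 1]
T4·…·T1 = [-1 0 1; 0 3 3; 0 0 1]
T5·…·T1 = [-1 0 0; 0 3 3; 0 0 1]
T6·…·T1 = [-1 0 0; 0 -3 -3; 0 0 1]

T = [-1 0 0; 0 -3 -3; 0 0 1]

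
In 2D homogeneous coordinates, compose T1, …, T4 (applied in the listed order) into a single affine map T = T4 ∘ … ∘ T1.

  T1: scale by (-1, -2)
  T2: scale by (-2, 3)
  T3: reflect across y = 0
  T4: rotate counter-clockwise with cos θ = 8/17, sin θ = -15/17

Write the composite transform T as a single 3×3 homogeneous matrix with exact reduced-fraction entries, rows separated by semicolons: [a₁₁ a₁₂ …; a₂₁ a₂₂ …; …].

T1 = [-1 0 0; 0 -2 0; 0 0 1]
T2·T1 = [2 0 0; 0 -6 0; 0 0 1]
T3·…·T1 = [2 0 0; 0 6 0; 0 0 1]
T4·…·T1 = [16/17 90/17 0; -30/17 48/17 0; 0 0 1]

T = [16/17 90/17 0; -30/17 48/17 0; 0 0 1]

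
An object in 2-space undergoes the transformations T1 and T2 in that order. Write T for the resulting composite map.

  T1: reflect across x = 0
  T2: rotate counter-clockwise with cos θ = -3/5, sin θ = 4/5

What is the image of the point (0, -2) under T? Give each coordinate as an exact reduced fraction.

T(p) = (8/5, 6/5)

T1 reflect across x = 0: (0, -2) → (0, -2)
T2 rotate counter-clockwise with cos θ = -3/5, sin θ = 4/5: (0, -2) → (8/5, 6/5)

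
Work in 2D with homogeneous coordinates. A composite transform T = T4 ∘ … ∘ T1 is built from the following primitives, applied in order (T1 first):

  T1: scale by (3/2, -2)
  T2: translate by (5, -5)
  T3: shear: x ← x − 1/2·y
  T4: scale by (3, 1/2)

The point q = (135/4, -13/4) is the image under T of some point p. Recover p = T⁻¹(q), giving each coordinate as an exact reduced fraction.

p = (2, 3/4)

T1 = [3/2 0 0; 0 -2 0; 0 0 1]
T2·T1 = [3/2 0 5; 0 -2 -5; 0 0 1]
T3·…·T1 = [3/2 1 15/2; 0 -2 -5; 0 0 1]
T4·…·T1 = [9/2 3 45/2; 0 -1 -5/2; 0 0 1]
det M = -9/2; M⁻¹ = [2/9 2/3 -10/3; 0 -1 -5/2; 0 0 1]
M⁻¹ · (135/4, -13/4)ᵀ = (2, 3/4)ᵀ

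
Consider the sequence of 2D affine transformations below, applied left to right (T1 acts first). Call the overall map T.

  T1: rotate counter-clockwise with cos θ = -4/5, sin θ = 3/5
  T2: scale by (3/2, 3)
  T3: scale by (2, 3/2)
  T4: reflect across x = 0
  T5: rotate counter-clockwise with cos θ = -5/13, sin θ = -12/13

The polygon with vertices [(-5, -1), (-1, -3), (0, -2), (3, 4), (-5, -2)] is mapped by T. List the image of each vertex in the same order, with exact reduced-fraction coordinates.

image vertices: (-249/65, 2151/130), (681/65, 531/130), (522/65, 36/65), (-738/65, -1413/130), (12/65, 2187/130)

T1 rotate counter-clockwise with cos θ = -4/5, sin θ = 3/5: (-5, -1) → (23/5, -11/5); (-1, -3) → (13/5, 9/5); (0, -2) → (6/5, 8/5); (3, 4) → (-24/5, -7/5); (-5, -2) → (26/5, -7/5)
T2 scale by (3/2, 3): (23/5, -11/5) → (69/10, -33/5); (13/5, 9/5) → (39/10, 27/5); (6/5, 8/5) → (9/5, 24/5); (-24/5, -7/5) → (-36/5, -21/5); (26/5, -7/5) → (39/5, -21/5)
T3 scale by (2, 3/2): (69/10, -33/5) → (69/5, -99/10); (39/10, 27/5) → (39/5, 81/10); (9/5, 24/5) → (18/5, 36/5); (-36/5, -21/5) → (-72/5, -63/10); (39/5, -21/5) → (78/5, -63/10)
T4 reflect across x = 0: (69/5, -99/10) → (-69/5, -99/10); (39/5, 81/10) → (-39/5, 81/10); (18/5, 36/5) → (-18/5, 36/5); (-72/5, -63/10) → (72/5, -63/10); (78/5, -63/10) → (-78/5, -63/10)
T5 rotate counter-clockwise with cos θ = -5/13, sin θ = -12/13: (-69/5, -99/10) → (-249/65, 2151/130); (-39/5, 81/10) → (681/65, 531/130); (-18/5, 36/5) → (522/65, 36/65); (72/5, -63/10) → (-738/65, -1413/130); (-78/5, -63/10) → (12/65, 2187/130)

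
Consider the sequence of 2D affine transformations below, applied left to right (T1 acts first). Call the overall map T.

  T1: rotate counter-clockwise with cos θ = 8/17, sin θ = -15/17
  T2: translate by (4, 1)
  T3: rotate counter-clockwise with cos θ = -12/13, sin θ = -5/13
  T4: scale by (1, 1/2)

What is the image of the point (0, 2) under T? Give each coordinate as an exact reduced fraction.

T1 rotate counter-clockwise with cos θ = 8/17, sin θ = -15/17: (0, 2) → (30/17, 16/17)
T2 translate by (4, 1): (30/17, 16/17) → (98/17, 33/17)
T3 rotate counter-clockwise with cos θ = -12/13, sin θ = -5/13: (98/17, 33/17) → (-1011/221, -886/221)
T4 scale by (1, 1/2): (-1011/221, -886/221) → (-1011/221, -443/221)

T(p) = (-1011/221, -443/221)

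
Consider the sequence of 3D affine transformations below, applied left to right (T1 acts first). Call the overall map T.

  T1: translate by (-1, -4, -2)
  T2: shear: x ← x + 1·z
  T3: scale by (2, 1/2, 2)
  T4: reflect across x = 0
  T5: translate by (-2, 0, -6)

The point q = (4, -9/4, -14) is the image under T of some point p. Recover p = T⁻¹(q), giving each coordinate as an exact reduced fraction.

p = (2, -1/2, -2)

T1 = [1 0 0 -1; 0 1 0 -4; 0 0 1 -2; 0 0 0 1]
T2·T1 = [1 0 1 -3; 0 1 0 -4; 0 0 1 -2; 0 0 0 1]
T3·…·T1 = [2 0 2 -6; 0 1/2 0 -2; 0 0 2 -4; 0 0 0 1]
T4·…·T1 = [-2 0 -2 6; 0 1/2 0 -2; 0 0 2 -4; 0 0 0 1]
T5·…·T1 = [-2 0 -2 4; 0 1/2 0 -2; 0 0 2 -10; 0 0 0 1]
det M = -2; M⁻¹ = [-1/2 0 -1/2 -3; 0 2 0 4; 0 0 1/2 5; 0 0 0 1]
M⁻¹ · (4, -9/4, -14)ᵀ = (2, -1/2, -2)ᵀ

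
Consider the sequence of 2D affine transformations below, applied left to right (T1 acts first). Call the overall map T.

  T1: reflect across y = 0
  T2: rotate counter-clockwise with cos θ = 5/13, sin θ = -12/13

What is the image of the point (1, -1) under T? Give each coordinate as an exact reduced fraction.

T(p) = (17/13, -7/13)

T1 reflect across y = 0: (1, -1) → (1, 1)
T2 rotate counter-clockwise with cos θ = 5/13, sin θ = -12/13: (1, 1) → (17/13, -7/13)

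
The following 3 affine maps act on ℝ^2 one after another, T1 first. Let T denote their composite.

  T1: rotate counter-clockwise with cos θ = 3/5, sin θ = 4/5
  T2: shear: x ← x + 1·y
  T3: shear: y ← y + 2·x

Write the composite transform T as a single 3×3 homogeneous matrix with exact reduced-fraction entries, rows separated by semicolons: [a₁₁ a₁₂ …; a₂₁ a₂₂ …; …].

T1 = [3/5 -4/5 0; 4/5 3/5 0; 0 0 1]
T2·T1 = [7/5 -1/5 0; 4/5 3/5 0; 0 0 1]
T3·…·T1 = [7/5 -1/5 0; 18/5 1/5 0; 0 0 1]

T = [7/5 -1/5 0; 18/5 1/5 0; 0 0 1]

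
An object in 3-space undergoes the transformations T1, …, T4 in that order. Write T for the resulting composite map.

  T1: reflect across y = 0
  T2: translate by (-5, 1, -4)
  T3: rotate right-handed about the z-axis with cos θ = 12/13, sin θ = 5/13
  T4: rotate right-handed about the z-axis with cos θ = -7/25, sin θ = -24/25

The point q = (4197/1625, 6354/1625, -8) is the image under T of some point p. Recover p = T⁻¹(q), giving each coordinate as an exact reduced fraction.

p = (7/5, -2, -4)

T1 = [1 0 0 0; 0 -1 0 0; 0 0 1 0; 0 0 0 1]
T2·T1 = [1 0 0 -5; 0 -1 0 1; 0 0 1 -4; 0 0 0 1]
T3·…·T1 = [12/13 5/13 0 -5; 5/13 -12/13 0 -1; 0 0 1 -4; 0 0 0 1]
T4·…·T1 = [36/325 -323/325 0 11/25; -323/325 -36/325 0 127/25; 0 0 1 -4; 0 0 0 1]
det M = -1; M⁻¹ = [36/325 -323/325 0 5; -323/325 -36/325 0 1; 0 0 1 4; 0 0 0 1]
M⁻¹ · (4197/1625, 6354/1625, -8)ᵀ = (7/5, -2, -4)ᵀ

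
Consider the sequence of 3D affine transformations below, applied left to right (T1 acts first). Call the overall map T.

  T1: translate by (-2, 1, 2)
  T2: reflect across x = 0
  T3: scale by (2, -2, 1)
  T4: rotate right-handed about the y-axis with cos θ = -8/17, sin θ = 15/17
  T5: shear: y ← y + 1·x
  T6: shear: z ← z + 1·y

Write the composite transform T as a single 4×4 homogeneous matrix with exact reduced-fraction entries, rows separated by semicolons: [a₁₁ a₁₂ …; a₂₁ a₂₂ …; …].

T = [16/17 0 15/17 -2/17; 16/17 -2 15/17 -36/17; 46/17 -2 7/17 -112/17; 0 0 0 1]

T1 = [1 0 0 -2; 0 1 0 1; 0 0 1 2; 0 0 0 1]
T2·T1 = [-1 0 0 2; 0 1 0 1; 0 0 1 2; 0 0 0 1]
T3·…·T1 = [-2 0 0 4; 0 -2 0 -2; 0 0 1 2; 0 0 0 1]
T4·…·T1 = [16/17 0 15/17 -2/17; 0 -2 0 -2; 30/17 0 -8/17 -76/17; 0 0 0 1]
T5·…·T1 = [16/17 0 15/17 -2/17; 16/17 -2 15/17 -36/17; 30/17 0 -8/17 -76/17; 0 0 0 1]
T6·…·T1 = [16/17 0 15/17 -2/17; 16/17 -2 15/17 -36/17; 46/17 -2 7/17 -112/17; 0 0 0 1]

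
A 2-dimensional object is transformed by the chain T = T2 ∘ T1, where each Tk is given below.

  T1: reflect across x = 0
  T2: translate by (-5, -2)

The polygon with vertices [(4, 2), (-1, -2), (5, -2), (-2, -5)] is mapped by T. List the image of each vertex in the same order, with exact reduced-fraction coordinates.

T1 reflect across x = 0: (4, 2) → (-4, 2); (-1, -2) → (1, -2); (5, -2) → (-5, -2); (-2, -5) → (2, -5)
T2 translate by (-5, -2): (-4, 2) → (-9, 0); (1, -2) → (-4, -4); (-5, -2) → (-10, -4); (2, -5) → (-3, -7)

image vertices: (-9, 0), (-4, -4), (-10, -4), (-3, -7)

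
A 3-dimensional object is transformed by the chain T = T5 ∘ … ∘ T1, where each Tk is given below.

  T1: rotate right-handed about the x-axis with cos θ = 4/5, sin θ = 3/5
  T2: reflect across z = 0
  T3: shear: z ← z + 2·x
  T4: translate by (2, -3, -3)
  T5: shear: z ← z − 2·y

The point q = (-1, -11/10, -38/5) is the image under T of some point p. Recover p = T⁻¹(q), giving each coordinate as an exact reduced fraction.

p = (-3, 2, -1/2)

T1 = [1 0 0 0; 0 4/5 -3/5 0; 0 3/5 4/5 0; 0 0 0 1]
T2·T1 = [1 0 0 0; 0 4/5 -3/5 0; 0 -3/5 -4/5 0; 0 0 0 1]
T3·…·T1 = [1 0 0 0; 0 4/5 -3/5 0; 2 -3/5 -4/5 0; 0 0 0 1]
T4·…·T1 = [1 0 0 2; 0 4/5 -3/5 -3; 2 -3/5 -4/5 -3; 0 0 0 1]
T5·…·T1 = [1 0 0 2; 0 4/5 -3/5 -3; 2 -11/5 2/5 3; 0 0 0 1]
det M = -1; M⁻¹ = [1 0 0 -2; 6/5 -2/5 -3/5 -9/5; 8/5 -11/5 -4/5 -37/5; 0 0 0 1]
M⁻¹ · (-1, -11/10, -38/5)ᵀ = (-3, 2, -1/2)ᵀ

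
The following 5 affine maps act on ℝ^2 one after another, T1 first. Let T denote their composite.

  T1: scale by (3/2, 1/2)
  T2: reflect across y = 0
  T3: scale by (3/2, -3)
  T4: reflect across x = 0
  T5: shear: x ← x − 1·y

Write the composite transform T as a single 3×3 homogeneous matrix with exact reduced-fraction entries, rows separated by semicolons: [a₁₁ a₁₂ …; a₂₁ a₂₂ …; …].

T = [-9/4 -3/2 0; 0 3/2 0; 0 0 1]

T1 = [3/2 0 0; 0 1/2 0; 0 0 1]
T2·T1 = [3/2 0 0; 0 -1/2 0; 0 0 1]
T3·…·T1 = [9/4 0 0; 0 3/2 0; 0 0 1]
T4·…·T1 = [-9/4 0 0; 0 3/2 0; 0 0 1]
T5·…·T1 = [-9/4 -3/2 0; 0 3/2 0; 0 0 1]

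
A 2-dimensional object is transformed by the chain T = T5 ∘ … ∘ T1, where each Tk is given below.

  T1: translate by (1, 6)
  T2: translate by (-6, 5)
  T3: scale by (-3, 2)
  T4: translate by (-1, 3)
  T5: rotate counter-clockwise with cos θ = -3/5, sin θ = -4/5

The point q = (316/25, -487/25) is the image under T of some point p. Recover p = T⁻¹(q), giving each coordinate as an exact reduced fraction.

p = (2, -8/5)

T1 = [1 0 1; 0 1 6; 0 0 1]
T2·T1 = [1 0 -5; 0 1 11; 0 0 1]
T3·…·T1 = [-3 0 15; 0 2 22; 0 0 1]
T4·…·T1 = [-3 0 14; 0 2 25; 0 0 1]
T5·…·T1 = [9/5 8/5 58/5; 12/5 -6/5 -131/5; 0 0 1]
det M = -6; M⁻¹ = [1/5 4/15 14/3; 2/5 -3/10 -25/2; 0 0 1]
M⁻¹ · (316/25, -487/25)ᵀ = (2, -8/5)ᵀ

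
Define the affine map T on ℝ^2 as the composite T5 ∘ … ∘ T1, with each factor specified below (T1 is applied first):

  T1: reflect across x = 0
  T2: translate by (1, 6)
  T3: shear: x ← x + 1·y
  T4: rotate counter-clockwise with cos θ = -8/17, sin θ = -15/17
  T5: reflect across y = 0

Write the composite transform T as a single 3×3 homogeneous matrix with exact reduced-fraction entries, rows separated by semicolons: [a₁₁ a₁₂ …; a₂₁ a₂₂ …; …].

T1 = [-1 0 0; 0 1 0; 0 0 1]
T2·T1 = [-1 0 1; 0 1 6; 0 0 1]
T3·…·T1 = [-1 1 7; 0 1 6; 0 0 1]
T4·…·T1 = [8/17 7/17 2; 15/17 -23/17 -9; 0 0 1]
T5·…·T1 = [8/17 7/17 2; -15/17 23/17 9; 0 0 1]

T = [8/17 7/17 2; -15/17 23/17 9; 0 0 1]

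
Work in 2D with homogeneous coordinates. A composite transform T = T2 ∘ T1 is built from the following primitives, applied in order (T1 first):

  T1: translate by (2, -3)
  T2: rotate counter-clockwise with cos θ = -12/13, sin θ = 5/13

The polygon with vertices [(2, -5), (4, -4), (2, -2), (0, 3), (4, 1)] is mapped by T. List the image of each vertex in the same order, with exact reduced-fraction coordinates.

T1 translate by (2, -3): (2, -5) → (4, -8); (4, -4) → (6, -7); (2, -2) → (4, -5); (0, 3) → (2, 0); (4, 1) → (6, -2)
T2 rotate counter-clockwise with cos θ = -12/13, sin θ = 5/13: (4, -8) → (-8/13, 116/13); (6, -7) → (-37/13, 114/13); (4, -5) → (-23/13, 80/13); (2, 0) → (-24/13, 10/13); (6, -2) → (-62/13, 54/13)

image vertices: (-8/13, 116/13), (-37/13, 114/13), (-23/13, 80/13), (-24/13, 10/13), (-62/13, 54/13)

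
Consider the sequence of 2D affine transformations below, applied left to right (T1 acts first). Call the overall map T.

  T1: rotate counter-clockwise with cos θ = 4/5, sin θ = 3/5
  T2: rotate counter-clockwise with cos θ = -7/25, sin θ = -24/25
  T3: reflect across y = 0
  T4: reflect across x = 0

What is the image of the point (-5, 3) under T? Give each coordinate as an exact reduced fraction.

T1 rotate counter-clockwise with cos θ = 4/5, sin θ = 3/5: (-5, 3) → (-29/5, -3/5)
T2 rotate counter-clockwise with cos θ = -7/25, sin θ = -24/25: (-29/5, -3/5) → (131/125, 717/125)
T3 reflect across y = 0: (131/125, 717/125) → (131/125, -717/125)
T4 reflect across x = 0: (131/125, -717/125) → (-131/125, -717/125)

T(p) = (-131/125, -717/125)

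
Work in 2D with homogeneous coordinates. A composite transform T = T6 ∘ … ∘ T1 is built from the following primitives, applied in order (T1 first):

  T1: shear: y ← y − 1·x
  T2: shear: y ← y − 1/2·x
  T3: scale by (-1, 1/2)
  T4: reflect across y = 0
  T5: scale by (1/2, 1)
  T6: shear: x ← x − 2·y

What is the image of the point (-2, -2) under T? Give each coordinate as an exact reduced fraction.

T1 shear: y ← y − 1·x: (-2, -2) → (-2, 0)
T2 shear: y ← y − 1/2·x: (-2, 0) → (-2, 1)
T3 scale by (-1, 1/2): (-2, 1) → (2, 1/2)
T4 reflect across y = 0: (2, 1/2) → (2, -1/2)
T5 scale by (1/2, 1): (2, -1/2) → (1, -1/2)
T6 shear: x ← x − 2·y: (1, -1/2) → (2, -1/2)

T(p) = (2, -1/2)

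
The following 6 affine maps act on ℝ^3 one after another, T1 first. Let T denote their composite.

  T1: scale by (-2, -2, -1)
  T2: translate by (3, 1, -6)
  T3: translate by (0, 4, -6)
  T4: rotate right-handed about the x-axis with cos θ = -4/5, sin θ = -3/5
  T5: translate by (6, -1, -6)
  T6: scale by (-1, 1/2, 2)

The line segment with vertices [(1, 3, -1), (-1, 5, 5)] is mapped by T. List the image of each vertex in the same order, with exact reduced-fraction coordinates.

T1 scale by (-2, -2, -1): (1, 3, -1) → (-2, -6, 1); (-1, 5, 5) → (2, -10, -5)
T2 translate by (3, 1, -6): (-2, -6, 1) → (1, -5, -5); (2, -10, -5) → (5, -9, -11)
T3 translate by (0, 4, -6): (1, -5, -5) → (1, -1, -11); (5, -9, -11) → (5, -5, -17)
T4 rotate right-handed about the x-axis with cos θ = -4/5, sin θ = -3/5: (1, -1, -11) → (1, -29/5, 47/5); (5, -5, -17) → (5, -31/5, 83/5)
T5 translate by (6, -1, -6): (1, -29/5, 47/5) → (7, -34/5, 17/5); (5, -31/5, 83/5) → (11, -36/5, 53/5)
T6 scale by (-1, 1/2, 2): (7, -34/5, 17/5) → (-7, -17/5, 34/5); (11, -36/5, 53/5) → (-11, -18/5, 106/5)

image vertices: (-7, -17/5, 34/5), (-11, -18/5, 106/5)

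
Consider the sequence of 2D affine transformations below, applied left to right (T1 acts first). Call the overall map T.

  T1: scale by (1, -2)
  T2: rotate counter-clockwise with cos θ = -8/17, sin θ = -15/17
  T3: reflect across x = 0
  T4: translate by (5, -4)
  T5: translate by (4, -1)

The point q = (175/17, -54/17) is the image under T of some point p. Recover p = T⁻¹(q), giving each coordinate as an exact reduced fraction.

T1 = [1 0 0; 0 -2 0; 0 0 1]
T2·T1 = [-8/17 -30/17 0; -15/17 16/17 0; 0 0 1]
T3·…·T1 = [8/17 30/17 0; -15/17 16/17 0; 0 0 1]
T4·…·T1 = [8/17 30/17 5; -15/17 16/17 -4; 0 0 1]
T5·…·T1 = [8/17 30/17 9; -15/17 16/17 -5; 0 0 1]
det M = 2; M⁻¹ = [8/17 -15/17 -147/17; 15/34 4/17 -95/34; 0 0 1]
M⁻¹ · (175/17, -54/17)ᵀ = (-1, 1)ᵀ

p = (-1, 1)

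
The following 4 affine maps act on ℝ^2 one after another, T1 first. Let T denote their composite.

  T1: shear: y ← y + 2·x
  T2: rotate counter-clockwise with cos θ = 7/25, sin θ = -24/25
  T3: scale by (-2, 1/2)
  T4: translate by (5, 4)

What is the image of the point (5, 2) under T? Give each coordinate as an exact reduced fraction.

T(p) = (-521/25, 82/25)

T1 shear: y ← y + 2·x: (5, 2) → (5, 12)
T2 rotate counter-clockwise with cos θ = 7/25, sin θ = -24/25: (5, 12) → (323/25, -36/25)
T3 scale by (-2, 1/2): (323/25, -36/25) → (-646/25, -18/25)
T4 translate by (5, 4): (-646/25, -18/25) → (-521/25, 82/25)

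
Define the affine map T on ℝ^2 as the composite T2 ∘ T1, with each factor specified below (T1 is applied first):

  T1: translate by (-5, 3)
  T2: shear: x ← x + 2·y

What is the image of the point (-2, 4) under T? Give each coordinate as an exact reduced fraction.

T1 translate by (-5, 3): (-2, 4) → (-7, 7)
T2 shear: x ← x + 2·y: (-7, 7) → (7, 7)

T(p) = (7, 7)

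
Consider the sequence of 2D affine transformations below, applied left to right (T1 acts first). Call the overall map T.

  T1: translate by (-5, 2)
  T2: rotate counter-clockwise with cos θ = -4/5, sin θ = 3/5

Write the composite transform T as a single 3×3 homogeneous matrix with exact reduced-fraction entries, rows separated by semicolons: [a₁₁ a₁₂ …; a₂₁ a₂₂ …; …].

T = [-4/5 -3/5 14/5; 3/5 -4/5 -23/5; 0 0 1]

T1 = [1 0 -5; 0 1 2; 0 0 1]
T2·T1 = [-4/5 -3/5 14/5; 3/5 -4/5 -23/5; 0 0 1]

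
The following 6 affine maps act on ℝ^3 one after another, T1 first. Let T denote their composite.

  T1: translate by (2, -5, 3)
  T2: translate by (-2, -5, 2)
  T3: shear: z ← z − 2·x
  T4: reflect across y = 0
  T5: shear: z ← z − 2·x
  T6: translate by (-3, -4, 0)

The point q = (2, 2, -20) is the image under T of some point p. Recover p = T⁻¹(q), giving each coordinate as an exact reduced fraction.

p = (5, 4, -5)

T1 = [1 0 0 2; 0 1 0 -5; 0 0 1 3; 0 0 0 1]
T2·T1 = [1 0 0 0; 0 1 0 -10; 0 0 1 5; 0 0 0 1]
T3·…·T1 = [1 0 0 0; 0 1 0 -10; -2 0 1 5; 0 0 0 1]
T4·…·T1 = [1 0 0 0; 0 -1 0 10; -2 0 1 5; 0 0 0 1]
T5·…·T1 = [1 0 0 0; 0 -1 0 10; -4 0 1 5; 0 0 0 1]
T6·…·T1 = [1 0 0 -3; 0 -1 0 6; -4 0 1 5; 0 0 0 1]
det M = -1; M⁻¹ = [1 0 0 3; 0 -1 0 6; 4 0 1 7; 0 0 0 1]
M⁻¹ · (2, 2, -20)ᵀ = (5, 4, -5)ᵀ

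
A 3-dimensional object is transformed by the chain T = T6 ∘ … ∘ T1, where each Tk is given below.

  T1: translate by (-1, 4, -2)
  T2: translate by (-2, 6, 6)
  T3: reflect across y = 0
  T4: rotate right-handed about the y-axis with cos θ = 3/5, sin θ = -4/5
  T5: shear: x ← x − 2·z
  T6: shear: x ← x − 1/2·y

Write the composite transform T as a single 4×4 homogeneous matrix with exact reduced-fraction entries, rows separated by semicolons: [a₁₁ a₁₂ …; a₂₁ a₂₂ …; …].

T1 = [1 0 0 -1; 0 1 0 4; 0 0 1 -2; 0 0 0 1]
T2·T1 = [1 0 0 -3; 0 1 0 10; 0 0 1 4; 0 0 0 1]
T3·…·T1 = [1 0 0 -3; 0 -1 0 -10; 0 0 1 4; 0 0 0 1]
T4·…·T1 = [3/5 0 -4/5 -5; 0 -1 0 -10; 4/5 0 3/5 0; 0 0 0 1]
T5·…·T1 = [-1 0 -2 -5; 0 -1 0 -10; 4/5 0 3/5 0; 0 0 0 1]
T6·…·T1 = [-1 1/2 -2 0; 0 -1 0 -10; 4/5 0 3/5 0; 0 0 0 1]

T = [-1 1/2 -2 0; 0 -1 0 -10; 4/5 0 3/5 0; 0 0 0 1]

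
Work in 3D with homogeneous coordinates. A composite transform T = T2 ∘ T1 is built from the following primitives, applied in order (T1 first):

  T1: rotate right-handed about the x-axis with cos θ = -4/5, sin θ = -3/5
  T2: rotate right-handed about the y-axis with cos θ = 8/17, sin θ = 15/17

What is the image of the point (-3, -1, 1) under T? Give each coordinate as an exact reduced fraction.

T(p) = (-27/17, 7/5, 217/85)

T1 rotate right-handed about the x-axis with cos θ = -4/5, sin θ = -3/5: (-3, -1, 1) → (-3, 7/5, -1/5)
T2 rotate right-handed about the y-axis with cos θ = 8/17, sin θ = 15/17: (-3, 7/5, -1/5) → (-27/17, 7/5, 217/85)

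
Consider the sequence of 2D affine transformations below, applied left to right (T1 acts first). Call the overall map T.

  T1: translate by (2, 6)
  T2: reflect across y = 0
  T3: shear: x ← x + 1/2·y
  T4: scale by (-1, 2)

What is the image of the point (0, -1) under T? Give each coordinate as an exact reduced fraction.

T1 translate by (2, 6): (0, -1) → (2, 5)
T2 reflect across y = 0: (2, 5) → (2, -5)
T3 shear: x ← x + 1/2·y: (2, -5) → (-1/2, -5)
T4 scale by (-1, 2): (-1/2, -5) → (1/2, -10)

T(p) = (1/2, -10)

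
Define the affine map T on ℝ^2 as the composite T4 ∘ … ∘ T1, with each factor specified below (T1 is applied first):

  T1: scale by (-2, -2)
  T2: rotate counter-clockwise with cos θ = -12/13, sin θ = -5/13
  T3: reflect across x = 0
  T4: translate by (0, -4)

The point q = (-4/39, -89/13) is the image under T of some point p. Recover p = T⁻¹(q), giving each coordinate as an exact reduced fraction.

T1 = [-2 0 0; 0 -2 0; 0 0 1]
T2·T1 = [24/13 -10/13 0; 10/13 24/13 0; 0 0 1]
T3·…·T1 = [-24/13 10/13 0; 10/13 24/13 0; 0 0 1]
T4·…·T1 = [-24/13 10/13 0; 10/13 24/13 -4; 0 0 1]
det M = -4; M⁻¹ = [-6/13 5/26 10/13; 5/26 6/13 24/13; 0 0 1]
M⁻¹ · (-4/39, -89/13)ᵀ = (-1/2, -4/3)ᵀ

p = (-1/2, -4/3)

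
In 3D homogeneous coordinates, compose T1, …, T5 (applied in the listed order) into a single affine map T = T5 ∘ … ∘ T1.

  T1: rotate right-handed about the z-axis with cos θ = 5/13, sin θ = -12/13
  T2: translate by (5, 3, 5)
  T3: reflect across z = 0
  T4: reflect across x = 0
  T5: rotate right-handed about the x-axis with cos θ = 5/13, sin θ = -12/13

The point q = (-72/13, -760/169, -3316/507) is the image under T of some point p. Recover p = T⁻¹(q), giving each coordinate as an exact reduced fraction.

p = (-1, 1, 5/3)

T1 = [5/13 12/13 0 0; -12/13 5/13 0 0; 0 0 1 0; 0 0 0 1]
T2·T1 = [5/13 12/13 0 5; -12/13 5/13 0 3; 0 0 1 5; 0 0 0 1]
T3·…·T1 = [5/13 12/13 0 5; -12/13 5/13 0 3; 0 0 -1 -5; 0 0 0 1]
T4·…·T1 = [-5/13 -12/13 0 -5; -12/13 5/13 0 3; 0 0 -1 -5; 0 0 0 1]
T5·…·T1 = [-5/13 -12/13 0 -5; -60/169 25/169 -12/13 -45/13; 144/169 -60/169 -5/13 -61/13; 0 0 0 1]
det M = 1; M⁻¹ = [-5/13 -60/169 144/169 11/13; -12/13 25/169 -60/169 -75/13; 0 -12/13 -5/13 -5; 0 0 0 1]
M⁻¹ · (-72/13, -760/169, -3316/507)ᵀ = (-1, 1, 5/3)ᵀ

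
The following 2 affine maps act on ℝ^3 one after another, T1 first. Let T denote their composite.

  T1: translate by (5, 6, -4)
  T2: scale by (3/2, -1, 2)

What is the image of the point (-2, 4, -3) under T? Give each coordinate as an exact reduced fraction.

T1 translate by (5, 6, -4): (-2, 4, -3) → (3, 10, -7)
T2 scale by (3/2, -1, 2): (3, 10, -7) → (9/2, -10, -14)

T(p) = (9/2, -10, -14)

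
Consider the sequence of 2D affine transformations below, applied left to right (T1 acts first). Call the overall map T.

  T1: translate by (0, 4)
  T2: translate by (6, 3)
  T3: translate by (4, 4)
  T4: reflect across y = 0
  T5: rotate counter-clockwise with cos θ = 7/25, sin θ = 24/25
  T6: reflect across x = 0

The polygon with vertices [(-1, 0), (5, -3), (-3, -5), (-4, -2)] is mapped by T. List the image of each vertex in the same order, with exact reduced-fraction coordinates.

image vertices: (-327/25, 139/25), (-297/25, 304/25), (-193/25, 126/25), (-258/25, 81/25)

T1 translate by (0, 4): (-1, 0) → (-1, 4); (5, -3) → (5, 1); (-3, -5) → (-3, -1); (-4, -2) → (-4, 2)
T2 translate by (6, 3): (-1, 4) → (5, 7); (5, 1) → (11, 4); (-3, -1) → (3, 2); (-4, 2) → (2, 5)
T3 translate by (4, 4): (5, 7) → (9, 11); (11, 4) → (15, 8); (3, 2) → (7, 6); (2, 5) → (6, 9)
T4 reflect across y = 0: (9, 11) → (9, -11); (15, 8) → (15, -8); (7, 6) → (7, -6); (6, 9) → (6, -9)
T5 rotate counter-clockwise with cos θ = 7/25, sin θ = 24/25: (9, -11) → (327/25, 139/25); (15, -8) → (297/25, 304/25); (7, -6) → (193/25, 126/25); (6, -9) → (258/25, 81/25)
T6 reflect across x = 0: (327/25, 139/25) → (-327/25, 139/25); (297/25, 304/25) → (-297/25, 304/25); (193/25, 126/25) → (-193/25, 126/25); (258/25, 81/25) → (-258/25, 81/25)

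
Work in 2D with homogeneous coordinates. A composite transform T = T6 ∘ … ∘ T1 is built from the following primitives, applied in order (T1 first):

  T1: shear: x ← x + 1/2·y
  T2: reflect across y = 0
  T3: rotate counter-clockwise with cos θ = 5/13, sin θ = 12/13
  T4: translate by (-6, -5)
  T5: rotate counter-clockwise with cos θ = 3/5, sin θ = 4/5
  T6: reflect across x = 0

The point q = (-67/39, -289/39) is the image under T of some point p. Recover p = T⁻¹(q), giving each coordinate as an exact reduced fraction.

T1 = [1 1/2 0; 0 1 0; 0 0 1]
T2·T1 = [1 1/2 0; 0 -1 0; 0 0 1]
T3·…·T1 = [5/13 29/26 0; 12/13 1/13 0; 0 0 1]
T4·…·T1 = [5/13 29/26 -6; 12/13 1/13 -5; 0 0 1]
T5·…·T1 = [-33/65 79/130 2/5; 56/65 61/65 -39/5; 0 0 1]
T6·…·T1 = [33/65 -79/130 -2/5; 56/65 61/65 -39/5; 0 0 1]
det M = 1; M⁻¹ = [61/65 79/130 133/26; -56/65 33/65 47/13; 0 0 1]
M⁻¹ · (-67/39, -289/39)ᵀ = (-1, 4/3)ᵀ

p = (-1, 4/3)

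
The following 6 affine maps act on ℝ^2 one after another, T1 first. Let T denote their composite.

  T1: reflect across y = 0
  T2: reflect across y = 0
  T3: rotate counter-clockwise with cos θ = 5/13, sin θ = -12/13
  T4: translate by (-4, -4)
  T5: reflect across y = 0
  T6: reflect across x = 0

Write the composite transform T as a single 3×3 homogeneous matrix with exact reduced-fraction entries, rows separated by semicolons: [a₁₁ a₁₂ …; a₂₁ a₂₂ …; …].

T1 = [1 0 0; 0 -1 0; 0 0 1]
T2·T1 = [1 0 0; 0 1 0; 0 0 1]
T3·…·T1 = [5/13 12/13 0; -12/13 5/13 0; 0 0 1]
T4·…·T1 = [5/13 12/13 -4; -12/13 5/13 -4; 0 0 1]
T5·…·T1 = [5/13 12/13 -4; 12/13 -5/13 4; 0 0 1]
T6·…·T1 = [-5/13 -12/13 4; 12/13 -5/13 4; 0 0 1]

T = [-5/13 -12/13 4; 12/13 -5/13 4; 0 0 1]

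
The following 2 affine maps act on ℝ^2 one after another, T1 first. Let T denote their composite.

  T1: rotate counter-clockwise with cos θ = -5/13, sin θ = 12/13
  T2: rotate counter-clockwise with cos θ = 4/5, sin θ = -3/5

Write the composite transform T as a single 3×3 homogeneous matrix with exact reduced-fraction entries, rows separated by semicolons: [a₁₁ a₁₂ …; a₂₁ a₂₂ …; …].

T1 = [-5/13 -12/13 0; 12/13 -5/13 0; 0 0 1]
T2·T1 = [16/65 -63/65 0; 63/65 16/65 0; 0 0 1]

T = [16/65 -63/65 0; 63/65 16/65 0; 0 0 1]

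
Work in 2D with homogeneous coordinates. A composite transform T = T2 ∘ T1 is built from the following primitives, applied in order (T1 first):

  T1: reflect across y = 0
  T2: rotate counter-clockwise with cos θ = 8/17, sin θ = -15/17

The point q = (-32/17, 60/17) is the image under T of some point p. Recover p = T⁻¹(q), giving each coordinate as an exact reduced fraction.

p = (-4, 0)

T1 = [1 0 0; 0 -1 0; 0 0 1]
T2·T1 = [8/17 -15/17 0; -15/17 -8/17 0; 0 0 1]
det M = -1; M⁻¹ = [8/17 -15/17 0; -15/17 -8/17 0; 0 0 1]
M⁻¹ · (-32/17, 60/17)ᵀ = (-4, 0)ᵀ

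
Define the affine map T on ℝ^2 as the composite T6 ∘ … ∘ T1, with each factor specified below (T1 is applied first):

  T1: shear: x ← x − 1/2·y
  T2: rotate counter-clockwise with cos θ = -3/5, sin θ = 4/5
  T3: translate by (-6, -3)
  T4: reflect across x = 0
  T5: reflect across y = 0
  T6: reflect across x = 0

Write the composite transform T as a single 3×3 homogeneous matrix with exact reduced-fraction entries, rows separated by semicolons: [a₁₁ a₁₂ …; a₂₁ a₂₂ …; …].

T1 = [1 -1/2 0; 0 1 0; 0 0 1]
T2·T1 = [-3/5 -1/2 0; 4/5 -1 0; 0 0 1]
T3·…·T1 = [-3/5 -1/2 -6; 4/5 -1 -3; 0 0 1]
T4·…·T1 = [3/5 1/2 6; 4/5 -1 -3; 0 0 1]
T5·…·T1 = [3/5 1/2 6; -4/5 1 3; 0 0 1]
T6·…·T1 = [-3/5 -1/2 -6; -4/5 1 3; 0 0 1]

T = [-3/5 -1/2 -6; -4/5 1 3; 0 0 1]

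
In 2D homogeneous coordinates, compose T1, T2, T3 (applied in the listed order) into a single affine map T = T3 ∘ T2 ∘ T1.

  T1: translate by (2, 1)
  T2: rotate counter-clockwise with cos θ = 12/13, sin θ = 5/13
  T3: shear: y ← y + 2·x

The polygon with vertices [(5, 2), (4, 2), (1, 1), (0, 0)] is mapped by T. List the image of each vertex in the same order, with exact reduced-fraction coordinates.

image vertices: (69/13, 209/13), (57/13, 180/13), (2, 7), (19/13, 60/13)

T1 translate by (2, 1): (5, 2) → (7, 3); (4, 2) → (6, 3); (1, 1) → (3, 2); (0, 0) → (2, 1)
T2 rotate counter-clockwise with cos θ = 12/13, sin θ = 5/13: (7, 3) → (69/13, 71/13); (6, 3) → (57/13, 66/13); (3, 2) → (2, 3); (2, 1) → (19/13, 22/13)
T3 shear: y ← y + 2·x: (69/13, 71/13) → (69/13, 209/13); (57/13, 66/13) → (57/13, 180/13); (2, 3) → (2, 7); (19/13, 22/13) → (19/13, 60/13)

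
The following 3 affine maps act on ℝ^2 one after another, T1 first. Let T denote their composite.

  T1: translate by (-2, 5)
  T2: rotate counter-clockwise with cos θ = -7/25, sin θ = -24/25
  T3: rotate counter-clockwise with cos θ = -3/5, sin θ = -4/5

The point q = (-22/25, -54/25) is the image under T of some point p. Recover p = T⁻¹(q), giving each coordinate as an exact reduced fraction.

p = (4/5, -3)

T1 = [1 0 -2; 0 1 5; 0 0 1]
T2·T1 = [-7/25 24/25 134/25; -24/25 -7/25 13/25; 0 0 1]
T3·…·T1 = [-3/5 -4/5 -14/5; 4/5 -3/5 -23/5; 0 0 1]
det M = 1; M⁻¹ = [-3/5 4/5 2; -4/5 -3/5 -5; 0 0 1]
M⁻¹ · (-22/25, -54/25)ᵀ = (4/5, -3)ᵀ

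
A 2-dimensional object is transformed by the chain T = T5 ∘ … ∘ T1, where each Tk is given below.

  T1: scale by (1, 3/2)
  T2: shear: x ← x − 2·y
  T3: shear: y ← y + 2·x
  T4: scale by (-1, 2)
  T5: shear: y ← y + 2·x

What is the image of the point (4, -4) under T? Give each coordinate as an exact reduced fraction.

T1 scale by (1, 3/2): (4, -4) → (4, -6)
T2 shear: x ← x − 2·y: (4, -6) → (16, -6)
T3 shear: y ← y + 2·x: (16, -6) → (16, 26)
T4 scale by (-1, 2): (16, 26) → (-16, 52)
T5 shear: y ← y + 2·x: (-16, 52) → (-16, 20)

T(p) = (-16, 20)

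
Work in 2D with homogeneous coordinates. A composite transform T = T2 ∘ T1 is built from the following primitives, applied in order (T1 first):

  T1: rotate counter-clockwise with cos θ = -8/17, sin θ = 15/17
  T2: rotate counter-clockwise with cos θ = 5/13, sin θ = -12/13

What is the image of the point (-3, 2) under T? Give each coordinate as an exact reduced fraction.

T1 rotate counter-clockwise with cos θ = -8/17, sin θ = 15/17: (-3, 2) → (-6/17, -61/17)
T2 rotate counter-clockwise with cos θ = 5/13, sin θ = -12/13: (-6/17, -61/17) → (-762/221, -233/221)

T(p) = (-762/221, -233/221)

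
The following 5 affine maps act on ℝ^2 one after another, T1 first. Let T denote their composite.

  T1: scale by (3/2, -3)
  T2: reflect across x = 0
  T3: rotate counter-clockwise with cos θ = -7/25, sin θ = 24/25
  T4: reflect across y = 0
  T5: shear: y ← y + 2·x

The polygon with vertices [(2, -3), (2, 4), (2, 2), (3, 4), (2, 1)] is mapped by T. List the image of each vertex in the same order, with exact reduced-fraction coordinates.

T1 scale by (3/2, -3): (2, -3) → (3, 9); (2, 4) → (3, -12); (2, 2) → (3, -6); (3, 4) → (9/2, -12); (2, 1) → (3, -3)
T2 reflect across x = 0: (3, 9) → (-3, 9); (3, -12) → (-3, -12); (3, -6) → (-3, -6); (9/2, -12) → (-9/2, -12); (3, -3) → (-3, -3)
T3 rotate counter-clockwise with cos θ = -7/25, sin θ = 24/25: (-3, 9) → (-39/5, -27/5); (-3, -12) → (309/25, 12/25); (-3, -6) → (33/5, -6/5); (-9/2, -12) → (639/50, -24/25); (-3, -3) → (93/25, -51/25)
T4 reflect across y = 0: (-39/5, -27/5) → (-39/5, 27/5); (309/25, 12/25) → (309/25, -12/25); (33/5, -6/5) → (33/5, 6/5); (639/50, -24/25) → (639/50, 24/25); (93/25, -51/25) → (93/25, 51/25)
T5 shear: y ← y + 2·x: (-39/5, 27/5) → (-39/5, -51/5); (309/25, -12/25) → (309/25, 606/25); (33/5, 6/5) → (33/5, 72/5); (639/50, 24/25) → (639/50, 663/25); (93/25, 51/25) → (93/25, 237/25)

image vertices: (-39/5, -51/5), (309/25, 606/25), (33/5, 72/5), (639/50, 663/25), (93/25, 237/25)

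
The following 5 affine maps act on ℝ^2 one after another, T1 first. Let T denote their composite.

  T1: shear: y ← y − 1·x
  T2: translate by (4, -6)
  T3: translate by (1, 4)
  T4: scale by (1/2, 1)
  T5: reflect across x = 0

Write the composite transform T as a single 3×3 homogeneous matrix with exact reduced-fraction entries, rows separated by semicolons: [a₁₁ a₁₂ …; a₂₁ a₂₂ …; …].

T1 = [1 0 0; -1 1 0; 0 0 1]
T2·T1 = [1 0 4; -1 1 -6; 0 0 1]
T3·…·T1 = [1 0 5; -1 1 -2; 0 0 1]
T4·…·T1 = [1/2 0 5/2; -1 1 -2; 0 0 1]
T5·…·T1 = [-1/2 0 -5/2; -1 1 -2; 0 0 1]

T = [-1/2 0 -5/2; -1 1 -2; 0 0 1]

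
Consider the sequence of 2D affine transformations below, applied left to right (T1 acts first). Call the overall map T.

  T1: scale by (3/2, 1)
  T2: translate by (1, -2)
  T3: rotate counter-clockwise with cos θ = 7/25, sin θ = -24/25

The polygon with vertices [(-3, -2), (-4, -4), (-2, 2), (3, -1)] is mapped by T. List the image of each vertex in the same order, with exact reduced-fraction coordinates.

image vertices: (-241/50, 56/25), (-179/25, 78/25), (-14/25, 48/25), (-67/50, -153/25)

T1 scale by (3/2, 1): (-3, -2) → (-9/2, -2); (-4, -4) → (-6, -4); (-2, 2) → (-3, 2); (3, -1) → (9/2, -1)
T2 translate by (1, -2): (-9/2, -2) → (-7/2, -4); (-6, -4) → (-5, -6); (-3, 2) → (-2, 0); (9/2, -1) → (11/2, -3)
T3 rotate counter-clockwise with cos θ = 7/25, sin θ = -24/25: (-7/2, -4) → (-241/50, 56/25); (-5, -6) → (-179/25, 78/25); (-2, 0) → (-14/25, 48/25); (11/2, -3) → (-67/50, -153/25)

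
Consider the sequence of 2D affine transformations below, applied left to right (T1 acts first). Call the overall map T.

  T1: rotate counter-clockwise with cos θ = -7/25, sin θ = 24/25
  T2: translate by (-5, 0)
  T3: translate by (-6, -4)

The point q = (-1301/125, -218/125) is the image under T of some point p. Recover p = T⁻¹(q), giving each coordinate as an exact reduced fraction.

p = (2, -6/5)

T1 = [-7/25 -24/25 0; 24/25 -7/25 0; 0 0 1]
T2·T1 = [-7/25 -24/25 -5; 24/25 -7/25 0; 0 0 1]
T3·…·T1 = [-7/25 -24/25 -11; 24/25 -7/25 -4; 0 0 1]
det M = 1; M⁻¹ = [-7/25 24/25 19/25; -24/25 -7/25 -292/25; 0 0 1]
M⁻¹ · (-1301/125, -218/125)ᵀ = (2, -6/5)ᵀ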